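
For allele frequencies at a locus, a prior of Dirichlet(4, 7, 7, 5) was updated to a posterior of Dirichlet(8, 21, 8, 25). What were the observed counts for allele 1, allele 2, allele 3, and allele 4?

For a Dirichlet(α) prior with multinomial counts c, the posterior is Dirichlet(α + c) componentwise.
Counts are posterior − prior componentwise: 8−4=4, 21−7=14, 8−7=1, 25−5=20.

counts (4, 14, 1, 20)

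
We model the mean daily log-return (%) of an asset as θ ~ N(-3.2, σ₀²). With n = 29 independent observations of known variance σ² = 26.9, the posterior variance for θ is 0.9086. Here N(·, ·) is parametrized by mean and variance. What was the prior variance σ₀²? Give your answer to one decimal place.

For the Normal–Normal model with known σ², precisions add: τ_n = τ₀ + n/σ².
So 1/σ₀² = 1/0.9086 − 29/26.9 = 1.100594 − 1.078067 = 0.022527.
Hence σ₀² = 1/0.022527 ≈ 44.4.

σ₀² = 44.4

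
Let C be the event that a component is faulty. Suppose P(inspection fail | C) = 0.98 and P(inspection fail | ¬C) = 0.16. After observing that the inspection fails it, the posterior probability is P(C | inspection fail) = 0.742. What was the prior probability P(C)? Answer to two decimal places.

In odds form, posterior odds = prior odds × likelihood ratio, so prior odds = posterior odds ÷ LR.
Posterior odds = 0.742/(1−0.742) = 2.8760. LR = 0.98/0.16 = 6.1250.
Prior odds = 2.8760/6.1250 = 0.4696, so P(C) = 0.4696/(1+0.4696) ≈ 0.32.

P(C) = 0.32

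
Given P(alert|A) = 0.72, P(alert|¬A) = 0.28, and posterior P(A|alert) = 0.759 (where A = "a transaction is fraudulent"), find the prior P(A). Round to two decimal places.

P(A) = 0.55

In odds form, posterior odds = prior odds × likelihood ratio, so prior odds = posterior odds ÷ LR.
Posterior odds = 0.759/(1−0.759) = 3.1494. LR = 0.72/0.28 = 2.5714.
Prior odds = 3.1494/2.5714 = 1.2248, so P(A) = 1.2248/(1+1.2248) ≈ 0.55.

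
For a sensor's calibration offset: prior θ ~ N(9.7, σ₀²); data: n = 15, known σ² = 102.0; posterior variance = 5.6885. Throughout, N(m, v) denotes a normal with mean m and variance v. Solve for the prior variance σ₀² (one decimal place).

σ₀² = 34.8

Posterior precision equals prior precision plus data precision: 1/σ_n² = 1/σ₀² + n/σ².
So 1/σ₀² = 1/5.6885 − 15/102.0 = 0.175793 − 0.147059 = 0.028734.
Hence σ₀² = 1/0.028734 ≈ 34.8.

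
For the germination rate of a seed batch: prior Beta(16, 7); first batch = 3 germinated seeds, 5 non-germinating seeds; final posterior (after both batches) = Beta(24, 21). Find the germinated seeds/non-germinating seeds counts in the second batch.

Sequential conjugate updates are equivalent to a single update on the pooled data, so total successes = posterior α − prior α and total failures = posterior β − prior β.
Total across both batches: 24−16=8 germinated seeds, 21−7=14 non-germinating seeds.
Subtract the first batch: 8−3=5 germinated seeds and 14−5=9 non-germinating seeds.

5 germinated seeds and 9 non-germinating seeds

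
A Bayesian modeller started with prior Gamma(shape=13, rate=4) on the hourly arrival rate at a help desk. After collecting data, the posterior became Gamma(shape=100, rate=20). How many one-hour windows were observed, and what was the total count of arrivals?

n = 16 one-hour windows with total 87 arrivals

A Gamma(α, β) prior (rate parametrization) on a Poisson rate with n observations summing to S gives posterior Gamma(α+S, β+n).
Matching: Σxᵢ = 100 − 13 = 87 and n = 20 − 4 = 16.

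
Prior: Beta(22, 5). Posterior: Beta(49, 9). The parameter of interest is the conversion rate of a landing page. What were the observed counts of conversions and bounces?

Beta is conjugate to the binomial likelihood: posterior = Beta(a+s, b+f).
Match parameters: s=49−22=27, f=9−5=4.

27 conversions and 4 bounces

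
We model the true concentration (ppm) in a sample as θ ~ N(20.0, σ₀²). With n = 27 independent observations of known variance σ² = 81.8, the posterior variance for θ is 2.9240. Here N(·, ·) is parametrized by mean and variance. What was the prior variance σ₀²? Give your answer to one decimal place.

Posterior precision equals prior precision plus data precision: 1/σ_n² = 1/σ₀² + n/σ².
So 1/σ₀² = 1/2.9240 − 27/81.8 = 0.341997 − 0.330073 = 0.011924.
Hence σ₀² = 1/0.011924 ≈ 83.9.

σ₀² = 83.9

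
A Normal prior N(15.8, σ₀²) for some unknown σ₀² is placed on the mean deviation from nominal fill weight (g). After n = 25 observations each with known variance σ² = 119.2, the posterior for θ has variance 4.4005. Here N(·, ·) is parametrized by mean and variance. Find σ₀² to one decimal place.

For the Normal–Normal model with known σ², precisions add: τ_n = τ₀ + n/σ².
So 1/σ₀² = 1/4.4005 − 25/119.2 = 0.227247 − 0.209732 = 0.017515.
Hence σ₀² = 1/0.017515 ≈ 57.1.

σ₀² = 57.1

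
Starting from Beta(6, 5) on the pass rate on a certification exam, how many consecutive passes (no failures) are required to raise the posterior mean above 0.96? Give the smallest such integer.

k = 115

After k passes and 0 failures the posterior is Beta(6+k, 5), with mean (6+k)/(6+5+k).
Set (6+k)/(11+k) > 0.96 and solve: k > (0.96·11 − 6)/(1 − 0.96) = 114.000.
The smallest integer exceeding 114.000 is 115, and checking k=115: (121)/(126) = 0.9603 > 0.96.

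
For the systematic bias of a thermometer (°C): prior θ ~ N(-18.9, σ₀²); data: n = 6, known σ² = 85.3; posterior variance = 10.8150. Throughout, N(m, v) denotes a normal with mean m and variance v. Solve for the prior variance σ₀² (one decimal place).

σ₀² = 45.2

Posterior precision equals prior precision plus data precision: 1/σ_n² = 1/σ₀² + n/σ².
So 1/σ₀² = 1/10.8150 − 6/85.3 = 0.092464 − 0.070340 = 0.022124.
Hence σ₀² = 1/0.022124 ≈ 45.2.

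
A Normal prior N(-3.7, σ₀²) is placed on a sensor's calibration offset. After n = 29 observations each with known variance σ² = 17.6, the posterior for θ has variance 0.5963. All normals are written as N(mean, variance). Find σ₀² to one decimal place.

σ₀² = 34.2

For the Normal–Normal model with known σ², precisions add: τ_n = τ₀ + n/σ².
So 1/σ₀² = 1/0.5963 − 29/17.6 = 1.677008 − 1.647727 = 0.029281.
Hence σ₀² = 1/0.029281 ≈ 34.2.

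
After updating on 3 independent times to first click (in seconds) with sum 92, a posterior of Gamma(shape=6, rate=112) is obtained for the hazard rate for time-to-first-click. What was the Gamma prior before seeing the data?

Gamma(shape=3, rate=20)

Gamma–exponential conjugacy: posterior shape = α + n, posterior rate = β + Σtᵢ.
So α = 6 − 3 = 3 and β = 112 − 92 = 20.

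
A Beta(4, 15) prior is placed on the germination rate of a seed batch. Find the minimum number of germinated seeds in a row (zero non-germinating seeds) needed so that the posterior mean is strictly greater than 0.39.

After k germinated seeds and 0 non-germinating seeds the posterior is Beta(4+k, 15), with mean (4+k)/(4+15+k).
Set (4+k)/(19+k) > 0.39 and solve: k > (0.39·19 − 4)/(1 − 0.39) = 5.590.
The smallest integer exceeding 5.590 is 6, and checking k=6: (10)/(25) = 0.4000 > 0.39.

k = 6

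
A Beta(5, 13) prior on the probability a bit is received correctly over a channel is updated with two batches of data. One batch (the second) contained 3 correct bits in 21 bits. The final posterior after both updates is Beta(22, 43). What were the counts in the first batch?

Because Beta–binomial updating is additive in the counts, the combined data contributed (α_post−α_prior, β_post−β_prior) successes and failures.
Total across both batches: 22−5=17 correct bits, 43−13=30 errors.
Subtract the second batch: 17−3=14 correct bits and 30−18=12 errors.

14 correct bits and 12 errors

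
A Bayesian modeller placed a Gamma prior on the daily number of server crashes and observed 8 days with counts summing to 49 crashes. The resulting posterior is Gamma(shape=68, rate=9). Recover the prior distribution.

Gamma(shape=19, rate=1)

A Gamma(α, β) prior (rate parametrization) on a Poisson rate with n observations summing to S gives posterior Gamma(α+S, β+n).
So α = 68 − 49 = 19 and β = 9 − 8 = 1.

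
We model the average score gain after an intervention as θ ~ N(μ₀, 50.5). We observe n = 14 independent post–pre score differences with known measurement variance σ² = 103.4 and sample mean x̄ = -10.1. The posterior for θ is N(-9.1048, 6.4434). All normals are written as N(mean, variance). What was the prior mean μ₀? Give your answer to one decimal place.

With known observation variance, the Normal–Normal posterior has precision τ_n = τ₀ + n/σ² and mean μ_n = (τ₀μ₀ + (n/σ²)x̄)/τ_n.
Here τ₀ = 1/50.5 = 0.019802 and τ_data = 14/103.4 = 0.135397, so τ_n = 0.155199.
Rearranging for μ₀: μ₀ = (μ_n·τ_n − τ_data·x̄)/τ₀ = (-9.1048·0.155199 − 0.135397·-10.1) / 0.019802 = -0.045546/0.019802 ≈ -2.3.

μ₀ = -2.3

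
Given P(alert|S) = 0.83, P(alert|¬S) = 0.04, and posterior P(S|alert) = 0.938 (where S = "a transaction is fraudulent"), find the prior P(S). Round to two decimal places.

P(S) = 0.42

In odds form, posterior odds = prior odds × likelihood ratio, so prior odds = posterior odds ÷ LR.
Posterior odds = 0.938/(1−0.938) = 15.1290. LR = 0.83/0.04 = 20.7500.
Prior odds = 15.1290/20.7500 = 0.7291, so P(S) = 0.7291/(1+0.7291) ≈ 0.42.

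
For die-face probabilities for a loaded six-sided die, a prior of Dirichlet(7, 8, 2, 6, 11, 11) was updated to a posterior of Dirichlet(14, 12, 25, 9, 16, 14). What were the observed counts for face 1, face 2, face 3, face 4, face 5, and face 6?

counts (7, 4, 23, 3, 5, 3)

For a Dirichlet(α) prior with multinomial counts c, the posterior is Dirichlet(α + c) componentwise.
Counts are posterior − prior componentwise: 14−7=7, 12−8=4, 25−2=23, 9−6=3, 16−11=5, 14−11=3.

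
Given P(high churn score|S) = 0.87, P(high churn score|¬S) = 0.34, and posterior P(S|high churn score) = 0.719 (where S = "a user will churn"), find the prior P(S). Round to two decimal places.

P(S) = 0.50

Bayes' rule in odds form gives O(S|E) = O(S)·[P(E|S)/P(E|¬S)], hence O(S) = O(S|E)/LR.
Posterior odds = 0.719/(1−0.719) = 2.5587. LR = 0.87/0.34 = 2.5588.
Prior odds = 2.5587/2.5588 = 1.0000, so P(S) = 1.0000/(1+1.0000) ≈ 0.50.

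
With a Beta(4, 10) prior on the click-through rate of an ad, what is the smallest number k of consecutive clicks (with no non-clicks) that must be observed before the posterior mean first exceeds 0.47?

After k clicks and 0 non-clicks the posterior is Beta(4+k, 10), with mean (4+k)/(4+10+k).
Set (4+k)/(14+k) > 0.47 and solve: k > (0.47·14 − 4)/(1 − 0.47) = 4.868.
The smallest integer exceeding 4.868 is 5.

k = 5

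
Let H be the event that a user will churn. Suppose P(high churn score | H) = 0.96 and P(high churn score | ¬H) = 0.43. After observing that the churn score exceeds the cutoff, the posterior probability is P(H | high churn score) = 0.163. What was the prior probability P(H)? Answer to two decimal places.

P(H) = 0.08

Bayes' rule in odds form gives O(H|E) = O(H)·[P(E|H)/P(E|¬H)], hence O(H) = O(H|E)/LR.
Posterior odds = 0.163/(1−0.163) = 0.1947. LR = 0.96/0.43 = 2.2326.
Prior odds = 0.1947/2.2326 = 0.0872, so P(H) = 0.0872/(1+0.0872) ≈ 0.08.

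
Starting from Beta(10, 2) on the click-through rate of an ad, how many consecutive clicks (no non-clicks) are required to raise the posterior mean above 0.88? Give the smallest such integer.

After k clicks and 0 non-clicks the posterior is Beta(10+k, 2), with mean (10+k)/(10+2+k).
Set (10+k)/(12+k) > 0.88 and solve: k > (0.88·12 − 10)/(1 − 0.88) = 4.667.
The smallest integer exceeding 4.667 is 5, and checking k=5: (15)/(17) = 0.8824 > 0.88.

k = 5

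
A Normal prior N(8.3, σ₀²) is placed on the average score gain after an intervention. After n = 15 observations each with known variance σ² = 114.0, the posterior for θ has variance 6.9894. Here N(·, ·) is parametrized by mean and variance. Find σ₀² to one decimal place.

σ₀² = 87.0

Posterior precision equals prior precision plus data precision: 1/σ_n² = 1/σ₀² + n/σ².
So 1/σ₀² = 1/6.9894 − 15/114.0 = 0.143074 − 0.131579 = 0.011495.
Hence σ₀² = 1/0.011495 ≈ 87.0.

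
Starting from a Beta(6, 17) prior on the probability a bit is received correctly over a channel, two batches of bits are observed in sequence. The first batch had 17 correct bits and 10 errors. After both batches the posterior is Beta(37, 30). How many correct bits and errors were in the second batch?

Because Beta–binomial updating is additive in the counts, the combined data contributed (α_post−α_prior, β_post−β_prior) successes and failures.
Total across both batches: 37−6=31 correct bits, 30−17=13 errors.
Subtract the first batch: 31−17=14 correct bits and 13−10=3 errors.

14 correct bits and 3 errors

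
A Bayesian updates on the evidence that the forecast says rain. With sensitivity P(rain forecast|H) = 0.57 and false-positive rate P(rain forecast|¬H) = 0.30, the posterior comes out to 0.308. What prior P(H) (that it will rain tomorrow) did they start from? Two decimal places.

Bayes' rule in odds form gives O(H|E) = O(H)·[P(E|H)/P(E|¬H)], hence O(H) = O(H|E)/LR.
Posterior odds = 0.308/(1−0.308) = 0.4451. LR = 0.57/0.30 = 1.9000.
Prior odds = 0.4451/1.9000 = 0.2343, so P(H) = 0.2343/(1+0.2343) ≈ 0.19.

P(H) = 0.19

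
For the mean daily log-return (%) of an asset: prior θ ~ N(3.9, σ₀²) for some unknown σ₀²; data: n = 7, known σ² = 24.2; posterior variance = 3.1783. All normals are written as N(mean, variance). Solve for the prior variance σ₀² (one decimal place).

σ₀² = 39.4

Posterior precision equals prior precision plus data precision: 1/σ_n² = 1/σ₀² + n/σ².
So 1/σ₀² = 1/3.1783 − 7/24.2 = 0.314634 − 0.289256 = 0.025378.
Hence σ₀² = 1/0.025378 ≈ 39.4.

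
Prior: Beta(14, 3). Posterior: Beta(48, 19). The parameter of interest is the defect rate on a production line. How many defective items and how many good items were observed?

A Beta(a, b) prior with s successes and f failures in binomial data gives a Beta(a+s, b+f) posterior.
So s = 48 − 14 = 34 and f = 19 − 3 = 16.

34 defective items and 16 good items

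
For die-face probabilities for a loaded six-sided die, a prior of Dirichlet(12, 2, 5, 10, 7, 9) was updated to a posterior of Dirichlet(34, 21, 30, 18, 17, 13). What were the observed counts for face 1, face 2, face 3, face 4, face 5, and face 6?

For a Dirichlet(α) prior with multinomial counts c, the posterior is Dirichlet(α + c) componentwise.
Counts are posterior − prior componentwise: 34−12=22, 21−2=19, 30−5=25, 18−10=8, 17−7=10, 13−9=4.

counts (22, 19, 25, 8, 10, 4)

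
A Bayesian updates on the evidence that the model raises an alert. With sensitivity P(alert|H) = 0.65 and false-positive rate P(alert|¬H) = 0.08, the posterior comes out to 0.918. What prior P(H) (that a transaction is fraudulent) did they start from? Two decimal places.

Bayes' rule in odds form gives O(H|E) = O(H)·[P(E|H)/P(E|¬H)], hence O(H) = O(H|E)/LR.
Posterior odds = 0.918/(1−0.918) = 11.1951. LR = 0.65/0.08 = 8.1250.
Prior odds = 11.1951/8.1250 = 1.3779, so P(H) = 1.3779/(1+1.3779) ≈ 0.58.

P(H) = 0.58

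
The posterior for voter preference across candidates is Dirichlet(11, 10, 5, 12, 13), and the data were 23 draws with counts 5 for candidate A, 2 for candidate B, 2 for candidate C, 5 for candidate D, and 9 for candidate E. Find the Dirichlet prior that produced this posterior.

For a Dirichlet(α) prior with multinomial counts c, the posterior is Dirichlet(α + c) componentwise.
Subtract each count from the matching posterior parameter: 11−5=6, 10−2=8, 5−2=3, 12−5=7, 13−9=4.

Dirichlet(6, 8, 3, 7, 4)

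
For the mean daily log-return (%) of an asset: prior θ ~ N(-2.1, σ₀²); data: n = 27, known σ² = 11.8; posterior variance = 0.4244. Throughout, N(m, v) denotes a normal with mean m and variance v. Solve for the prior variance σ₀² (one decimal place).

For the Normal–Normal model with known σ², precisions add: τ_n = τ₀ + n/σ².
So 1/σ₀² = 1/0.4244 − 27/11.8 = 2.356268 − 2.288136 = 0.068132.
Hence σ₀² = 1/0.068132 ≈ 14.7.

σ₀² = 14.7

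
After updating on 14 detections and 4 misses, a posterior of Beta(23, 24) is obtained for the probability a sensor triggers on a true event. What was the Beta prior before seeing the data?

Under Beta–binomial conjugacy the posterior parameters are (α+s, β+f).
Subtract the data counts: 23−14=9, 24−4=20.

Beta(9, 20)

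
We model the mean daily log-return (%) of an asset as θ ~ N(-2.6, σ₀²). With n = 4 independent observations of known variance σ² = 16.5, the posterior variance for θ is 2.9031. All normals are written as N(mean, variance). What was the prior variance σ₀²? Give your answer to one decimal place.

Posterior precision equals prior precision plus data precision: 1/σ_n² = 1/σ₀² + n/σ².
So 1/σ₀² = 1/2.9031 − 4/16.5 = 0.344459 − 0.242424 = 0.102035.
Hence σ₀² = 1/0.102035 ≈ 9.8.

σ₀² = 9.8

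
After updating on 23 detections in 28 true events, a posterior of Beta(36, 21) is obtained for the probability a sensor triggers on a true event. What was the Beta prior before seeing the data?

Beta(13, 16)

A Beta(α, β) prior with s successes and f failures in binomial data gives a Beta(α+s, β+f) posterior.
Subtract the data counts: 36−23=13, 21−5=16.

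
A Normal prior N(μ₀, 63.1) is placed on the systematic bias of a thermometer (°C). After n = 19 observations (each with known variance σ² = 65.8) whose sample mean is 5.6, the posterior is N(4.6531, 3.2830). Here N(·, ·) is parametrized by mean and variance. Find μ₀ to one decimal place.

μ₀ = -12.6

The posterior mean is a precision-weighted average: μ_n = (τ₀μ₀ + τ_data·x̄)/(τ₀+τ_data), with τ₀=1/σ₀² and τ_data=n/σ².
Here τ₀ = 1/63.1 = 0.015848 and τ_data = 19/65.8 = 0.288754, so τ_n = 0.304602.
Rearranging for μ₀: μ₀ = (μ_n·τ_n − τ_data·x̄)/τ₀ = (4.6531·0.304602 − 0.288754·5.6) / 0.015848 = -0.199679/0.015848 ≈ -12.6.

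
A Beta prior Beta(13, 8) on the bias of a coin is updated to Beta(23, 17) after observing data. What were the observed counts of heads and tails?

Under Beta–binomial conjugacy the posterior parameters are (a+s, b+f).
So s = 23 − 13 = 10 and f = 17 − 8 = 9.

10 heads and 9 tails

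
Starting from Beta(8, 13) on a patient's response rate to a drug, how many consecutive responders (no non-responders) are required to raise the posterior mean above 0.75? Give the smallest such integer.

After k responders and 0 non-responders the posterior is Beta(8+k, 13), with mean (8+k)/(8+13+k).
Set (8+k)/(21+k) > 0.75 and solve: k > (0.75·21 − 8)/(1 − 0.75) = 31.000.
The smallest integer exceeding 31.000 is 32.

k = 32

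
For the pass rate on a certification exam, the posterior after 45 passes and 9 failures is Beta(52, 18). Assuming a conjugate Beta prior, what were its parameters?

Beta(7, 9)

Under Beta–binomial conjugacy the posterior parameters are (α+s, β+f).
So α = 52 − 45 = 7 and β = 18 − 9 = 9.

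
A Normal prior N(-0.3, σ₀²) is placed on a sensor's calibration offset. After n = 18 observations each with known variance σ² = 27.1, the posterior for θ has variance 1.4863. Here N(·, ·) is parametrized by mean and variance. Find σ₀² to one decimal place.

Posterior precision equals prior precision plus data precision: 1/σ_n² = 1/σ₀² + n/σ².
So 1/σ₀² = 1/1.4863 − 18/27.1 = 0.672812 − 0.664207 = 0.008605.
Hence σ₀² = 1/0.008605 ≈ 116.2.

σ₀² = 116.2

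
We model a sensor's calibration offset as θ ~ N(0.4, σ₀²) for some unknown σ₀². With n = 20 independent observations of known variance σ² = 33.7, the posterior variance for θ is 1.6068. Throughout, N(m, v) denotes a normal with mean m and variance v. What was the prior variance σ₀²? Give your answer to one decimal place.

Posterior precision equals prior precision plus data precision: 1/σ_n² = 1/σ₀² + n/σ².
So 1/σ₀² = 1/1.6068 − 20/33.7 = 0.622355 − 0.593472 = 0.028883.
Hence σ₀² = 1/0.028883 ≈ 34.6.

σ₀² = 34.6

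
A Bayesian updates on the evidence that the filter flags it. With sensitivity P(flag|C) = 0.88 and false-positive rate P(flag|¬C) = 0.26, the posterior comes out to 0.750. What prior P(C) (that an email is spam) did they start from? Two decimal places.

Bayes' rule in odds form gives O(C|E) = O(C)·[P(E|C)/P(E|¬C)], hence O(C) = O(C|E)/LR.
Posterior odds = 0.750/(1−0.750) = 3.0000. LR = 0.88/0.26 = 3.3846.
Prior odds = 3.0000/3.3846 = 0.8864, so P(C) = 0.8864/(1+0.8864) ≈ 0.47.

P(C) = 0.47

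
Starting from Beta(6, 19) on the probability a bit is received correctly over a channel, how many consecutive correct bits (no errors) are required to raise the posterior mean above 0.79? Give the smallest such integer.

After k correct bits and 0 errors the posterior is Beta(6+k, 19), with mean (6+k)/(6+19+k).
Set (6+k)/(25+k) > 0.79 and solve: k > (0.79·25 − 6)/(1 − 0.79) = 65.476.
The smallest integer exceeding 65.476 is 66.

k = 66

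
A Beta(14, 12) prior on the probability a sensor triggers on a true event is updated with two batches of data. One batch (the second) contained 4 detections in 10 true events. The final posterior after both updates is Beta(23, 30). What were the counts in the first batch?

Because Beta–binomial updating is additive in the counts, the combined data contributed (α_post−α_prior, β_post−β_prior) successes and failures.
Total across both batches: 23−14=9 detections, 30−12=18 misses.
Subtract the second batch: 9−4=5 detections and 18−6=12 misses.

5 detections and 12 misses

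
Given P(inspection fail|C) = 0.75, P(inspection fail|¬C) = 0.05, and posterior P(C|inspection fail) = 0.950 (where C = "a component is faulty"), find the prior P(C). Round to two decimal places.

P(C) = 0.56

Bayes' rule in odds form gives O(C|E) = O(C)·[P(E|C)/P(E|¬C)], hence O(C) = O(C|E)/LR.
Posterior odds = 0.950/(1−0.950) = 19.0000. LR = 0.75/0.05 = 15.0000.
Prior odds = 19.0000/15.0000 = 1.2667, so P(C) = 1.2667/(1+1.2667) ≈ 0.56.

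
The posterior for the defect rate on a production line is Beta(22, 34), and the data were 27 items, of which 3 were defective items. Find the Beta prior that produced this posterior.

Beta(19, 10)

Under Beta–binomial conjugacy the posterior parameters are (α+s, β+f).
Subtract the data counts: 22−3=19, 34−24=10.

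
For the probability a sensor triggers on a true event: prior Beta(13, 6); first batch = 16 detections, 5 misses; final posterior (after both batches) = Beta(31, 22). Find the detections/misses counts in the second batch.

Sequential conjugate updates are equivalent to a single update on the pooled data, so total successes = posterior α − prior α and total failures = posterior β − prior β.
Total across both batches: 31−13=18 detections, 22−6=16 misses.
Subtract the first batch: 18−16=2 detections and 16−5=11 misses.

2 detections and 11 misses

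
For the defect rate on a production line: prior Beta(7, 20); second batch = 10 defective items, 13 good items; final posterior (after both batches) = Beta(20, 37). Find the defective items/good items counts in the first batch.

Sequential conjugate updates are equivalent to a single update on the pooled data, so total successes = posterior α − prior α and total failures = posterior β − prior β.
Total across both batches: 20−7=13 defective items, 37−20=17 good items.
Subtract the second batch: 13−10=3 defective items and 17−13=4 good items.

3 defective items and 4 good items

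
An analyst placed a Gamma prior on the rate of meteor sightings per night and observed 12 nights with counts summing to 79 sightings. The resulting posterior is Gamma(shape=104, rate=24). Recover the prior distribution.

A Gamma(α, β) prior (rate parametrization) on a Poisson rate with n observations summing to S gives posterior Gamma(α+S, β+n).
So α = 104 − 79 = 25 and β = 24 − 12 = 12.

Gamma(shape=25, rate=12)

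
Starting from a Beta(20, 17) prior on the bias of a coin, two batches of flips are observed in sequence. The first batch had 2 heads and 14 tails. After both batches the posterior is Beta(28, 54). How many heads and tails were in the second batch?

Because Beta–binomial updating is additive in the counts, the combined data contributed (α_post−α_prior, β_post−β_prior) successes and failures.
Total across both batches: 28−20=8 heads, 54−17=37 tails.
Subtract the first batch: 8−2=6 heads and 37−14=23 tails.

6 heads and 23 tails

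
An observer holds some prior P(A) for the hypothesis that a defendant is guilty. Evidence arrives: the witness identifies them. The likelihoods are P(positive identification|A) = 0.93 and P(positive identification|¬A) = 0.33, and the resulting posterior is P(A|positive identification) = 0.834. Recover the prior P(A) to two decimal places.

Bayes' rule in odds form gives O(A|E) = O(A)·[P(E|A)/P(E|¬A)], hence O(A) = O(A|E)/LR.
Posterior odds = 0.834/(1−0.834) = 5.0241. LR = 0.93/0.33 = 2.8182.
Prior odds = 5.0241/2.8182 = 1.7827, so P(A) = 1.7827/(1+1.7827) ≈ 0.64.

P(A) = 0.64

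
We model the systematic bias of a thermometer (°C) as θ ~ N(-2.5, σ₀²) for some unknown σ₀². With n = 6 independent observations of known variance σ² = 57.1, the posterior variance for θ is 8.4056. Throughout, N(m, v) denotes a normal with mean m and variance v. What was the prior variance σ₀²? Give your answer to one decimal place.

For the Normal–Normal model with known σ², precisions add: τ_n = τ₀ + n/σ².
So 1/σ₀² = 1/8.4056 − 6/57.1 = 0.118968 − 0.105079 = 0.013889.
Hence σ₀² = 1/0.013889 ≈ 72.0.

σ₀² = 72.0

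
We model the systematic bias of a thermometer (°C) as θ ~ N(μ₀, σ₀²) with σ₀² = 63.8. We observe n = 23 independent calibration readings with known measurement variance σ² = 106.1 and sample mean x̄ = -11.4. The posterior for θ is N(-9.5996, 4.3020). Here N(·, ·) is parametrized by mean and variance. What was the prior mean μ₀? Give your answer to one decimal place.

With known observation variance, the Normal–Normal posterior has precision τ_n = τ₀ + n/σ² and mean μ_n = (τ₀μ₀ + (n/σ²)x̄)/τ_n.
Here τ₀ = 1/63.8 = 0.015674 and τ_data = 23/106.1 = 0.216777, so τ_n = 0.232451.
Rearranging for μ₀: μ₀ = (μ_n·τ_n − τ_data·x̄)/τ₀ = (-9.5996·0.232451 − 0.216777·-11.4) / 0.015674 = 0.239821/0.015674 ≈ 15.3.

μ₀ = 15.3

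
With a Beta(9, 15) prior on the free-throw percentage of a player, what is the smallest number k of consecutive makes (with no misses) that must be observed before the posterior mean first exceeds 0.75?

k = 37

After k makes and 0 misses the posterior is Beta(9+k, 15), with mean (9+k)/(9+15+k).
Set (9+k)/(24+k) > 0.75 and solve: k > (0.75·24 − 9)/(1 − 0.75) = 36.000.
The smallest integer exceeding 36.000 is 37, and checking k=37: (46)/(61) = 0.7541 > 0.75.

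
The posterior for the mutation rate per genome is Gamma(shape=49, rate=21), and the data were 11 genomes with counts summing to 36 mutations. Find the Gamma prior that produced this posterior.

Gamma–Poisson conjugacy: posterior shape = α + Σxᵢ, posterior rate = β + n.
So α = 49 − 36 = 13 and β = 21 − 11 = 10.

Gamma(shape=13, rate=10)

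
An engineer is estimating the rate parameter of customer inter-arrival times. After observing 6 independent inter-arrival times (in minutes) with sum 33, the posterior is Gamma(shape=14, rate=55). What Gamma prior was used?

For an exponential likelihood with a Gamma(α, β) prior on the rate, n observations with total T give posterior Gamma(α+n, β+T).
So α = 14 − 6 = 8 and β = 55 − 33 = 22.

Gamma(shape=8, rate=22)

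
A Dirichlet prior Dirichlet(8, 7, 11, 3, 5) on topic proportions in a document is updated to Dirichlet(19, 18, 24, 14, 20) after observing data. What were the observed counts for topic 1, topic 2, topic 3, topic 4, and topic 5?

For a Dirichlet(α) prior with multinomial counts c, the posterior is Dirichlet(α + c) componentwise.
Counts are posterior − prior componentwise: 19−8=11, 18−7=11, 24−11=13, 14−3=11, 20−5=15.

counts (11, 11, 13, 11, 15)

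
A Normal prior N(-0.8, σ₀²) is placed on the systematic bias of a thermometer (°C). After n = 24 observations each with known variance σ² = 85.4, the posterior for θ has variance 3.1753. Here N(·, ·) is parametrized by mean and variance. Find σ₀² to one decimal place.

σ₀² = 29.5

For the Normal–Normal model with known σ², precisions add: τ_n = τ₀ + n/σ².
So 1/σ₀² = 1/3.1753 − 24/85.4 = 0.314931 − 0.281030 = 0.033901.
Hence σ₀² = 1/0.033901 ≈ 29.5.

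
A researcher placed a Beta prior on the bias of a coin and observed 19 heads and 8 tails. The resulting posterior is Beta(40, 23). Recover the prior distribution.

Beta(21, 15)

A Beta(α, β) prior with s successes and f failures in binomial data gives a Beta(α+s, β+f) posterior.
So α = 40 − 19 = 21 and β = 23 − 8 = 15.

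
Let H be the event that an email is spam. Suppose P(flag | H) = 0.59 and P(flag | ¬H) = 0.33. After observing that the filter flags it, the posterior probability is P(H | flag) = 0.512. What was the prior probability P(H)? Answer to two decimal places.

In odds form, posterior odds = prior odds × likelihood ratio, so prior odds = posterior odds ÷ LR.
Posterior odds = 0.512/(1−0.512) = 1.0492. LR = 0.59/0.33 = 1.7879.
Prior odds = 1.0492/1.7879 = 0.5868, so P(H) = 0.5868/(1+0.5868) ≈ 0.37.

P(H) = 0.37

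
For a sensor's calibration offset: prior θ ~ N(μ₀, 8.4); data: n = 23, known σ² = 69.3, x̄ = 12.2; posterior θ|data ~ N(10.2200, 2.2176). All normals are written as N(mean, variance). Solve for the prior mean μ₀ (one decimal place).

With known observation variance, the Normal–Normal posterior has precision τ_n = τ₀ + n/σ² and mean μ_n = (τ₀μ₀ + (n/σ²)x̄)/τ_n.
Here τ₀ = 1/8.4 = 0.119048 and τ_data = 23/69.3 = 0.331890, so τ_n = 0.450938.
Rearranging for μ₀: μ₀ = (μ_n·τ_n − τ_data·x̄)/τ₀ = (10.2200·0.450938 − 0.331890·12.2) / 0.119048 = 0.559528/0.119048 ≈ 4.7.

μ₀ = 4.7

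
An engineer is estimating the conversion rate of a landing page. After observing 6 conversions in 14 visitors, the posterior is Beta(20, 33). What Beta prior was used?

Beta is conjugate to the binomial likelihood: posterior = Beta(a+s, b+f).
Subtract the data counts: 20−6=14, 33−8=25.

Beta(14, 25)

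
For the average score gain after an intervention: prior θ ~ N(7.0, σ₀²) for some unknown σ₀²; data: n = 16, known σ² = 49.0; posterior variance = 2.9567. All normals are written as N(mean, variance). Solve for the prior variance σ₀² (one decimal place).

σ₀² = 85.6

Posterior precision equals prior precision plus data precision: 1/σ_n² = 1/σ₀² + n/σ².
So 1/σ₀² = 1/2.9567 − 16/49.0 = 0.338215 − 0.326531 = 0.011684.
Hence σ₀² = 1/0.011684 ≈ 85.6.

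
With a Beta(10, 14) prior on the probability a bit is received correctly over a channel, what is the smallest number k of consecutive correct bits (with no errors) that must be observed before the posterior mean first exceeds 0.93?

After k correct bits and 0 errors the posterior is Beta(10+k, 14), with mean (10+k)/(10+14+k).
Set (10+k)/(24+k) > 0.93 and solve: k > (0.93·24 − 10)/(1 − 0.93) = 176.000.
The smallest integer exceeding 176.000 is 177, and checking k=177: (187)/(201) = 0.9303 > 0.93.

k = 177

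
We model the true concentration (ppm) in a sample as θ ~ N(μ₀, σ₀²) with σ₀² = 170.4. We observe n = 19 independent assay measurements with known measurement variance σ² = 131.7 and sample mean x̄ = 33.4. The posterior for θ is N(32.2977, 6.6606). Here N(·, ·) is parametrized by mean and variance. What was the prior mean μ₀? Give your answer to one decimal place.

The posterior mean is a precision-weighted average: μ_n = (τ₀μ₀ + τ_data·x̄)/(τ₀+τ_data), with τ₀=1/σ₀² and τ_data=n/σ².
Here τ₀ = 1/170.4 = 0.005869 and τ_data = 19/131.7 = 0.144267, so τ_n = 0.150136.
Rearranging for μ₀: μ₀ = (μ_n·τ_n − τ_data·x̄)/τ₀ = (32.2977·0.150136 − 0.144267·33.4) / 0.005869 = 0.030530/0.005869 ≈ 5.2.

μ₀ = 5.2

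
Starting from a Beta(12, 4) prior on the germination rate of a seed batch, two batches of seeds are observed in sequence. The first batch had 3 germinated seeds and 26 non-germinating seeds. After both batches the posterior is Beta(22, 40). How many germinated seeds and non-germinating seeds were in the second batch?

Because Beta–binomial updating is additive in the counts, the combined data contributed (α_post−α_prior, β_post−β_prior) successes and failures.
Total across both batches: 22−12=10 germinated seeds, 40−4=36 non-germinating seeds.
Subtract the first batch: 10−3=7 germinated seeds and 36−26=10 non-germinating seeds.

7 germinated seeds and 10 non-germinating seeds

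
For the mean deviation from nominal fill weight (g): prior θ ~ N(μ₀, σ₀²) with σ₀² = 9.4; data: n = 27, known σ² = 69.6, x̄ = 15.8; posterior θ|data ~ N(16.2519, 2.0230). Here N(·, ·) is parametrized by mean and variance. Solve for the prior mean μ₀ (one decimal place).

μ₀ = 17.9

The posterior mean is a precision-weighted average: μ_n = (τ₀μ₀ + τ_data·x̄)/(τ₀+τ_data), with τ₀=1/σ₀² and τ_data=n/σ².
Here τ₀ = 1/9.4 = 0.106383 and τ_data = 27/69.6 = 0.387931, so τ_n = 0.494314.
Rearranging for μ₀: μ₀ = (μ_n·τ_n − τ_data·x̄)/τ₀ = (16.2519·0.494314 − 0.387931·15.8) / 0.106383 = 1.904232/0.106383 ≈ 17.9.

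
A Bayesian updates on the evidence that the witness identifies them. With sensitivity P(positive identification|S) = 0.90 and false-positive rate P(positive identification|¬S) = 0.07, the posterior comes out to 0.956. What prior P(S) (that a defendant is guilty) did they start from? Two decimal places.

In odds form, posterior odds = prior odds × likelihood ratio, so prior odds = posterior odds ÷ LR.
Posterior odds = 0.956/(1−0.956) = 21.7273. LR = 0.90/0.07 = 12.8571.
Prior odds = 21.7273/12.8571 = 1.6899, so P(S) = 1.6899/(1+1.6899) ≈ 0.63.

P(S) = 0.63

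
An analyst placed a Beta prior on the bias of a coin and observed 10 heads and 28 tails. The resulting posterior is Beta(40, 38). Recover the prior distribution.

Beta(30, 10)

Under Beta–binomial conjugacy the posterior parameters are (α+s, β+f).
So α = 40 − 10 = 30 and β = 38 − 28 = 10.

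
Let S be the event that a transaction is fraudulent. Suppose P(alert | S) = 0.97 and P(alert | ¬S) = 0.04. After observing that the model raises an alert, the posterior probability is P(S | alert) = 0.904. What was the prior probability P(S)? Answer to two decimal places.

P(S) = 0.28

Bayes' rule in odds form gives O(S|E) = O(S)·[P(E|S)/P(E|¬S)], hence O(S) = O(S|E)/LR.
Posterior odds = 0.904/(1−0.904) = 9.4167. LR = 0.97/0.04 = 24.2500.
Prior odds = 9.4167/24.2500 = 0.3883, so P(S) = 0.3883/(1+0.3883) ≈ 0.28.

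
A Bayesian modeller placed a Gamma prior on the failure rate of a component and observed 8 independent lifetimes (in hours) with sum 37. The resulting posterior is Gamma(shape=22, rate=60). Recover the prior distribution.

Gamma–exponential conjugacy: posterior shape = α + n, posterior rate = β + Σtᵢ.
So α = 22 − 8 = 14 and β = 60 − 37 = 23.

Gamma(shape=14, rate=23)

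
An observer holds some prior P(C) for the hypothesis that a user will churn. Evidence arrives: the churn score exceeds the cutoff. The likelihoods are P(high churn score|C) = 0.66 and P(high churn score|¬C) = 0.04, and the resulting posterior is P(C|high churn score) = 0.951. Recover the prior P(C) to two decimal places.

P(C) = 0.54

Bayes' rule in odds form gives O(C|E) = O(C)·[P(E|C)/P(E|¬C)], hence O(C) = O(C|E)/LR.
Posterior odds = 0.951/(1−0.951) = 19.4082. LR = 0.66/0.04 = 16.5000.
Prior odds = 19.4082/16.5000 = 1.1763, so P(C) = 1.1763/(1+1.1763) ≈ 0.54.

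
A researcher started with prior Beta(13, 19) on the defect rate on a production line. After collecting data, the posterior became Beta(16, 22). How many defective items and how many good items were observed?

A Beta(a, b) prior with s successes and f failures in binomial data gives a Beta(a+s, b+f) posterior.
So s = 16 − 13 = 3 and f = 22 − 19 = 3.

3 defective items and 3 good items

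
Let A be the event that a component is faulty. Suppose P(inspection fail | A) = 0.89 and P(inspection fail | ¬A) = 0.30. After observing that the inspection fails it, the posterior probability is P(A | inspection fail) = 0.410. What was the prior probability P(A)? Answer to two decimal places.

In odds form, posterior odds = prior odds × likelihood ratio, so prior odds = posterior odds ÷ LR.
Posterior odds = 0.410/(1−0.410) = 0.6949. LR = 0.89/0.30 = 2.9667.
Prior odds = 0.6949/2.9667 = 0.2342, so P(A) = 0.2342/(1+0.2342) ≈ 0.19.

P(A) = 0.19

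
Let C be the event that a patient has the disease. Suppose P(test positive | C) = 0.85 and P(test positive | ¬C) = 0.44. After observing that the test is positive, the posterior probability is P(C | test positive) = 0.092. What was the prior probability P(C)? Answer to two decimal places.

P(C) = 0.05

Bayes' rule in odds form gives O(C|E) = O(C)·[P(E|C)/P(E|¬C)], hence O(C) = O(C|E)/LR.
Posterior odds = 0.092/(1−0.092) = 0.1013. LR = 0.85/0.44 = 1.9318.
Prior odds = 0.1013/1.9318 = 0.0524, so P(C) = 0.0524/(1+0.0524) ≈ 0.05.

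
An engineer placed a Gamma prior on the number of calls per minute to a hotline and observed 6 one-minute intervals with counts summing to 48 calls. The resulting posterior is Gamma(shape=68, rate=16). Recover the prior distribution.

Gamma–Poisson conjugacy: posterior shape = α + Σxᵢ, posterior rate = β + n.
So α = 68 − 48 = 20 and β = 16 − 6 = 10.

Gamma(shape=20, rate=10)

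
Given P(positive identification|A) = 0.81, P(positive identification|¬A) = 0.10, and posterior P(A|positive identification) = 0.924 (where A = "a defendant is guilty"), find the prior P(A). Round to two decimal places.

In odds form, posterior odds = prior odds × likelihood ratio, so prior odds = posterior odds ÷ LR.
Posterior odds = 0.924/(1−0.924) = 12.1579. LR = 0.81/0.10 = 8.1000.
Prior odds = 12.1579/8.1000 = 1.5010, so P(A) = 1.5010/(1+1.5010) ≈ 0.60.

P(A) = 0.60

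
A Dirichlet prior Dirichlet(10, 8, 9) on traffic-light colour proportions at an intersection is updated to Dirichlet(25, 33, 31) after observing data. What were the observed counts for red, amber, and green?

For a Dirichlet(α) prior with multinomial counts c, the posterior is Dirichlet(α + c) componentwise.
Counts are posterior − prior componentwise: 25−10=15, 33−8=25, 31−9=22.

counts (15, 25, 22)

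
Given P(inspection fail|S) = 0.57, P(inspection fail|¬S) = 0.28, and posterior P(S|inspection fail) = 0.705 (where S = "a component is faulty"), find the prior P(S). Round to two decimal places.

Bayes' rule in odds form gives O(S|E) = O(S)·[P(E|S)/P(E|¬S)], hence O(S) = O(S|E)/LR.
Posterior odds = 0.705/(1−0.705) = 2.3898. LR = 0.57/0.28 = 2.0357.
Prior odds = 2.3898/2.0357 = 1.1739, so P(S) = 1.1739/(1+1.1739) ≈ 0.54.

P(S) = 0.54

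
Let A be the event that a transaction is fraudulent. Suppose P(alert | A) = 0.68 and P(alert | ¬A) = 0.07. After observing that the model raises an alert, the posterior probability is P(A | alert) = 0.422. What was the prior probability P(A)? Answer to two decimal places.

P(A) = 0.07

Bayes' rule in odds form gives O(A|E) = O(A)·[P(E|A)/P(E|¬A)], hence O(A) = O(A|E)/LR.
Posterior odds = 0.422/(1−0.422) = 0.7301. LR = 0.68/0.07 = 9.7143.
Prior odds = 0.7301/9.7143 = 0.0752, so P(A) = 0.0752/(1+0.0752) ≈ 0.07.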